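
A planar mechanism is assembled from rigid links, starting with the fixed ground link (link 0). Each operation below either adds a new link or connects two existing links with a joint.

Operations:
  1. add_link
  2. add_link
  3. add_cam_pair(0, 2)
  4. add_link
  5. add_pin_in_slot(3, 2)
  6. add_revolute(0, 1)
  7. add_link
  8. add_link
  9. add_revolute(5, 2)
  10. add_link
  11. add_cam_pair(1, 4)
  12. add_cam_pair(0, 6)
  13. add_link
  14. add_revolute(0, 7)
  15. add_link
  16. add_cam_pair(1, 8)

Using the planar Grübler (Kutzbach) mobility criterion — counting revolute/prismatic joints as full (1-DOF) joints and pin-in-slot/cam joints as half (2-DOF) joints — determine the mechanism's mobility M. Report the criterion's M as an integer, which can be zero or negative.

link 0 = ground. State L|J1|J2 = 1|0|0
+link1  2|0|0
+link2  3|0|0
C(0,2) f=2→J2  3|0|1
+link3  4|0|1
PS(3,2) f=2→J2  4|0|2
R(0,1) f=1→J1  4|1|2
+link4  5|1|2
+link5  6|1|2
R(5,2) f=1→J1  6|2|2
+link6  7|2|2
C(1,4) f=2→J2  7|2|3
C(0,6) f=2→J2  7|2|4
+link7  8|2|4
R(0,7) f=1→J1  8|3|4
+link8  9|3|4
C(1,8) f=2→J2  9|3|5
M = 3(9−1)−2·3−5 = 24−6−5 = 13

M = 13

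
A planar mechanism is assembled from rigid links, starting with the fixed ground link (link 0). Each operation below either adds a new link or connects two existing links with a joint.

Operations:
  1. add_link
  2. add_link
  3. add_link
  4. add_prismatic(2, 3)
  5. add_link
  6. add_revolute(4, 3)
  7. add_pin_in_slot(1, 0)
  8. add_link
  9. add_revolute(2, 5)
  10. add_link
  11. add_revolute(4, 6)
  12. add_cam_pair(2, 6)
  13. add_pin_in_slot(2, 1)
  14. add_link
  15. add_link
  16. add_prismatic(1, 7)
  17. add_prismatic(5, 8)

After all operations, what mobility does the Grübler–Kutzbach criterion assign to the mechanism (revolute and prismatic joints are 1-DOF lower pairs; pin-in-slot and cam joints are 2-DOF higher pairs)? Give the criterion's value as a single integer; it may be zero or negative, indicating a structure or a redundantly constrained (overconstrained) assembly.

link 0 = ground. State L|J1|J2 = 1|0|0
+link1  2|0|0
+link2  3|0|0
+link3  4|0|0
P(2,3) f=1→J1  4|1|0
+link4  5|1|0
R(4,3) f=1→J1  5|2|0
PS(1,0) f=2→J2  5|2|1
+link5  6|2|1
R(2,5) f=1→J1  6|3|1
+link6  7|3|1
R(4,6) f=1→J1  7|4|1
C(2,6) f=2→J2  7|4|2
PS(2,1) f=2→J2  7|4|3
+link7  8|4|3
+link8  9|4|3
P(1,7) f=1→J1  9|5|3
P(5,8) f=1→J1  9|6|3
M = 3(9−1)−2·6−3 = 24−12−3 = 9

M = 9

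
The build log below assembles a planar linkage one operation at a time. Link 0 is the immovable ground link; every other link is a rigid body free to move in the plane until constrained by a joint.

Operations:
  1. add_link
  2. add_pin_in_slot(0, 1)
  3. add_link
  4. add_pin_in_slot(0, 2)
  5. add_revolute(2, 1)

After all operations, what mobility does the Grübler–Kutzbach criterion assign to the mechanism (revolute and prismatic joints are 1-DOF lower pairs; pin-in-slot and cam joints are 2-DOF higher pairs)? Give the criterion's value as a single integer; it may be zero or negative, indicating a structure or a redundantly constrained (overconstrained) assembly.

M = 2

ground; <1,0,0>
#1 <2,0,0>
PS:0↔1 J2 <2,0,1>
#2 <3,0,1>
PS:0↔2 J2 <3,0,2>
R:2↔1 J1 <3,1,2>
3×2 − 2×1 − 1×2 = 2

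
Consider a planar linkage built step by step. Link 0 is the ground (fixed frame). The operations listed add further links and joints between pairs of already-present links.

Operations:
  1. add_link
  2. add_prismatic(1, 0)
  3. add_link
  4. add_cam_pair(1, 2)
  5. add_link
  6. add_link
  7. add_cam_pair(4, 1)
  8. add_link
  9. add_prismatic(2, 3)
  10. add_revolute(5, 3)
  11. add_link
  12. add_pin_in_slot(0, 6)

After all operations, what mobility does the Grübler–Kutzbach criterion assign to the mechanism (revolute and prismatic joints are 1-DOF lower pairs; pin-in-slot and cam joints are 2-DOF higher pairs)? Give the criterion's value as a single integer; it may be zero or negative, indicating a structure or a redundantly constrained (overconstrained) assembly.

ground; <1,0,0>
#1 <2,0,0>
P:1↔0 J1 <2,1,0>
#2 <3,1,0>
C:1↔2 J2 <3,1,1>
#3 <4,1,1>
#4 <5,1,1>
C:4↔1 J2 <5,1,2>
#5 <6,1,2>
P:2↔3 J1 <6,2,2>
R:5↔3 J1 <6,3,2>
#6 <7,3,2>
PS:0↔6 J2 <7,3,3>
3×6 − 2×3 − 1×3 = 9

M = 9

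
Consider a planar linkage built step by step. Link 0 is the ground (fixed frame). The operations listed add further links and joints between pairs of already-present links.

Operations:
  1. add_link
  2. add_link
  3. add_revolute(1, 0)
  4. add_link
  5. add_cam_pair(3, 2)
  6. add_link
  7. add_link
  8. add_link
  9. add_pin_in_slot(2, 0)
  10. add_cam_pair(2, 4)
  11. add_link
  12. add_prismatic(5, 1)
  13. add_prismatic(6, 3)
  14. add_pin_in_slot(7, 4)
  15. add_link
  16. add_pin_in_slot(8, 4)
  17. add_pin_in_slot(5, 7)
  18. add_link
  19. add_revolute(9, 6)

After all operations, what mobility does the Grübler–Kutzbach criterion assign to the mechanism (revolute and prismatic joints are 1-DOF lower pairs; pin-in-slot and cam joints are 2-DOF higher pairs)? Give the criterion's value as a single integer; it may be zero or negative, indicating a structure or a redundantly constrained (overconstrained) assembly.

M = 13

link 0 = ground. State L|J1|J2 = 1|0|0
+link1  2|0|0
+link2  3|0|0
R(1,0) f=1→J1  3|1|0
+link3  4|1|0
C(3,2) f=2→J2  4|1|1
+link4  5|1|1
+link5  6|1|1
+link6  7|1|1
PS(2,0) f=2→J2  7|1|2
C(2,4) f=2→J2  7|1|3
+link7  8|1|3
P(5,1) f=1→J1  8|2|3
P(6,3) f=1→J1  8|3|3
PS(7,4) f=2→J2  8|3|4
+link8  9|3|4
PS(8,4) f=2→J2  9|3|5
PS(5,7) f=2→J2  9|3|6
+link9  10|3|6
R(9,6) f=1→J1  10|4|6
M = 3(10−1)−2·4−6 = 27−8−6 = 13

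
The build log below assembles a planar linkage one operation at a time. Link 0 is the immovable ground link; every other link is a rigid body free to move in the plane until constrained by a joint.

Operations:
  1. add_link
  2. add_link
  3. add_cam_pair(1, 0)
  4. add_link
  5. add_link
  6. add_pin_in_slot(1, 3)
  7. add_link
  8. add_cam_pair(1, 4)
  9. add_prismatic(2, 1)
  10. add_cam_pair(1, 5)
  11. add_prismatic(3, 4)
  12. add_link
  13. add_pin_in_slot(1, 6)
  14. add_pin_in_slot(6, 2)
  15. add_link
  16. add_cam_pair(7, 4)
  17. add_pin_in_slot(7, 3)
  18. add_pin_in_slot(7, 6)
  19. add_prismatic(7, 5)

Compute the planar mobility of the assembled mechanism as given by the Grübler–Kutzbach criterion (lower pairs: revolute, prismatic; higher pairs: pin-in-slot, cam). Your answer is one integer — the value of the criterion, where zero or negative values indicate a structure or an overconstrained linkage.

ground; <1,0,0>
#1 <2,0,0>
#2 <3,0,0>
C:1↔0 J2 <3,0,1>
#3 <4,0,1>
#4 <5,0,1>
PS:1↔3 J2 <5,0,2>
#5 <6,0,2>
C:1↔4 J2 <6,0,3>
P:2↔1 J1 <6,1,3>
C:1↔5 J2 <6,1,4>
P:3↔4 J1 <6,2,4>
#6 <7,2,4>
PS:1↔6 J2 <7,2,5>
PS:6↔2 J2 <7,2,6>
#7 <8,2,6>
C:7↔4 J2 <8,2,7>
PS:7↔3 J2 <8,2,8>
PS:7↔6 J2 <8,2,9>
P:7↔5 J1 <8,3,9>
3×7 − 2×3 − 1×9 = 6

M = 6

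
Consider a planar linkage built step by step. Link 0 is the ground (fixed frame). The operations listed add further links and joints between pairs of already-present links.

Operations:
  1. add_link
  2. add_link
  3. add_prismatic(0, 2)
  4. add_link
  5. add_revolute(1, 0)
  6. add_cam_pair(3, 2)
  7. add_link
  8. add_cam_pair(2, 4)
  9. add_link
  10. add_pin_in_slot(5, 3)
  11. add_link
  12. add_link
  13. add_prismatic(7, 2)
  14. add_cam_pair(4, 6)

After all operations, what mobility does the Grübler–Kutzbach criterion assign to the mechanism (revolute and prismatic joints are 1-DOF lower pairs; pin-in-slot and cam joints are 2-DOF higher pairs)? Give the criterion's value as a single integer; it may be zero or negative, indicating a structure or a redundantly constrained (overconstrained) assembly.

[1;0;0] (link 0 is ground)
L+ [2;0;0]
L+ [3;0;0]
P(0,2)∈J1 [3;1;0]
L+ [4;1;0]
R(1,0)∈J1 [4;2;0]
C(3,2)∈J2 [4;2;1]
L+ [5;2;1]
C(2,4)∈J2 [5;2;2]
L+ [6;2;2]
PS(5,3)∈J2 [6;2;3]
L+ [7;2;3]
L+ [8;2;3]
P(7,2)∈J1 [8;3;3]
C(4,6)∈J2 [8;3;4]
mobility = 21 − 6 − 4 = 11

M = 11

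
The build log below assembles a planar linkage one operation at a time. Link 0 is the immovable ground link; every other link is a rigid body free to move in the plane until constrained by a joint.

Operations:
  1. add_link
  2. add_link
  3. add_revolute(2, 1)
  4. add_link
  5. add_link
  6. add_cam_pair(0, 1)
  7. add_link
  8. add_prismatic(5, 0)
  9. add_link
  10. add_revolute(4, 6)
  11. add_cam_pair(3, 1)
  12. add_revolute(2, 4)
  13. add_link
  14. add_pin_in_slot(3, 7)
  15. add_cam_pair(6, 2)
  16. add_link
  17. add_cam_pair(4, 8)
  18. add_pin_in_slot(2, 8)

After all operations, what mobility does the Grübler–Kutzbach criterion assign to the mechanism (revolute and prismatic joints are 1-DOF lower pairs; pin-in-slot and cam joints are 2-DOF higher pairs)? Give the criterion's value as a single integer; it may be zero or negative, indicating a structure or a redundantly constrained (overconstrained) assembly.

link 0 = ground. State L|J1|J2 = 1|0|0
+link1  2|0|0
+link2  3|0|0
R(2,1) f=1→J1  3|1|0
+link3  4|1|0
+link4  5|1|0
C(0,1) f=2→J2  5|1|1
+link5  6|1|1
P(5,0) f=1→J1  6|2|1
+link6  7|2|1
R(4,6) f=1→J1  7|3|1
C(3,1) f=2→J2  7|3|2
R(2,4) f=1→J1  7|4|2
+link7  8|4|2
PS(3,7) f=2→J2  8|4|3
C(6,2) f=2→J2  8|4|4
+link8  9|4|4
C(4,8) f=2→J2  9|4|5
PS(2,8) f=2→J2  9|4|6
M = 3(9−1)−2·4−6 = 24−8−6 = 10

M = 10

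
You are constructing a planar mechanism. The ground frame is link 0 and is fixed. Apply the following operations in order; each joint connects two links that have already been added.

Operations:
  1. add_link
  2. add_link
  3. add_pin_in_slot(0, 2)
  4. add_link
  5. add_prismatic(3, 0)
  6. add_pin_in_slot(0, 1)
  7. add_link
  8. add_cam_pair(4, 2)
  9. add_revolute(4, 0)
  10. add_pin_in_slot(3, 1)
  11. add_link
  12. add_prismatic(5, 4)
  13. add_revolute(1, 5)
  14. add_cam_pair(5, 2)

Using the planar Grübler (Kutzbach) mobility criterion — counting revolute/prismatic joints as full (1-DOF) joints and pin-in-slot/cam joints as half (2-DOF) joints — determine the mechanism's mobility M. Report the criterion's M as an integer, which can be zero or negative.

M = 2

link 0 = ground. State L|J1|J2 = 1|0|0
+link1  2|0|0
+link2  3|0|0
PS(0,2) f=2→J2  3|0|1
+link3  4|0|1
P(3,0) f=1→J1  4|1|1
PS(0,1) f=2→J2  4|1|2
+link4  5|1|2
C(4,2) f=2→J2  5|1|3
R(4,0) f=1→J1  5|2|3
PS(3,1) f=2→J2  5|2|4
+link5  6|2|4
P(5,4) f=1→J1  6|3|4
R(1,5) f=1→J1  6|4|4
C(5,2) f=2→J2  6|4|5
M = 3(6−1)−2·4−5 = 15−8−5 = 2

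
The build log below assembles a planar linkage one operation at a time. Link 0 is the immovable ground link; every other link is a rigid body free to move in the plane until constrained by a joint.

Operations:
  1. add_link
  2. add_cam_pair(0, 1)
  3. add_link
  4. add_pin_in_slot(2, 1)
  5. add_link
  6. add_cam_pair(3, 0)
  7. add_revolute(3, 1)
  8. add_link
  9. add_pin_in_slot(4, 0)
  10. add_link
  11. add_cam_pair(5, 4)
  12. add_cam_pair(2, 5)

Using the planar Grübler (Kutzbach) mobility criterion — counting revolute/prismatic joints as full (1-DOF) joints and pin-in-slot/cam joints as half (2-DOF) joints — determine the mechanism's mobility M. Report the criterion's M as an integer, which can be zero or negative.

M = 7

link 0 = ground. State L|J1|J2 = 1|0|0
+link1  2|0|0
C(0,1) f=2→J2  2|0|1
+link2  3|0|1
PS(2,1) f=2→J2  3|0|2
+link3  4|0|2
C(3,0) f=2→J2  4|0|3
R(3,1) f=1→J1  4|1|3
+link4  5|1|3
PS(4,0) f=2→J2  5|1|4
+link5  6|1|4
C(5,4) f=2→J2  6|1|5
C(2,5) f=2→J2  6|1|6
M = 3(6−1)−2·1−6 = 15−2−6 = 7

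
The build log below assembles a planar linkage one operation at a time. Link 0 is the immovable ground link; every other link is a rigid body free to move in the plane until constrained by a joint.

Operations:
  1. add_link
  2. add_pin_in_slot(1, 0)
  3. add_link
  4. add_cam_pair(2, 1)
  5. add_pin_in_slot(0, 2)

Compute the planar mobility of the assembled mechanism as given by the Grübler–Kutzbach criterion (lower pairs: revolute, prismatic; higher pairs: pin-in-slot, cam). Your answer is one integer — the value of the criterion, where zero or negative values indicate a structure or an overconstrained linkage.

M = 3

ground; <1,0,0>
#1 <2,0,0>
PS:1↔0 J2 <2,0,1>
#2 <3,0,1>
C:2↔1 J2 <3,0,2>
PS:0↔2 J2 <3,0,3>
3×2 − 2×0 − 1×3 = 3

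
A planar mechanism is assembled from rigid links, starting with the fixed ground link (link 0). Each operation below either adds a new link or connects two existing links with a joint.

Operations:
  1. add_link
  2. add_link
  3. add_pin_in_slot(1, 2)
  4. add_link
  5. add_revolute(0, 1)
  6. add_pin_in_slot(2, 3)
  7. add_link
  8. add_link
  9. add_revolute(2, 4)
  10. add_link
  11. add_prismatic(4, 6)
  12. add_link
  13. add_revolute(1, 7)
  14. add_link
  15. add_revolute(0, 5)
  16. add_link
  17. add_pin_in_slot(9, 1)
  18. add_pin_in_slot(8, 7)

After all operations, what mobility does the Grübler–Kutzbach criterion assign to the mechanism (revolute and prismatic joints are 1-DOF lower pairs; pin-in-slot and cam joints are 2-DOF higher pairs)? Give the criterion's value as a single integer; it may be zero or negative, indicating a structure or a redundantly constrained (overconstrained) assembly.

M = 13

ground; <1,0,0>
#1 <2,0,0>
#2 <3,0,0>
PS:1↔2 J2 <3,0,1>
#3 <4,0,1>
R:0↔1 J1 <4,1,1>
PS:2↔3 J2 <4,1,2>
#4 <5,1,2>
#5 <6,1,2>
R:2↔4 J1 <6,2,2>
#6 <7,2,2>
P:4↔6 J1 <7,3,2>
#7 <8,3,2>
R:1↔7 J1 <8,4,2>
#8 <9,4,2>
R:0↔5 J1 <9,5,2>
#9 <10,5,2>
PS:9↔1 J2 <10,5,3>
PS:8↔7 J2 <10,5,4>
3×9 − 2×5 − 1×4 = 13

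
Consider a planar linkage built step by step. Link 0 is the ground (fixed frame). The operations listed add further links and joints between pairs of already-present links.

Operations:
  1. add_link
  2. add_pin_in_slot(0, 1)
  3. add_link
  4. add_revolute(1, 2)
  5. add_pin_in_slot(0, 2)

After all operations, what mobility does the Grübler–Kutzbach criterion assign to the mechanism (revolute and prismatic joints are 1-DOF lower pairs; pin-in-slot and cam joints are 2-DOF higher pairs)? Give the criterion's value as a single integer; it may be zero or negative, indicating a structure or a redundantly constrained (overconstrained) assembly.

M = 2

(L,J1,J2)=(1,0,0); link0 fixed
link1: (2,0,0)
PS 0-1 [J2]: (2,0,1)
link2: (3,0,1)
R 1-2 [J1]: (3,1,1)
PS 0-2 [J2]: (3,1,2)
Grübler: 3·2 − 2·1 − 2 = 2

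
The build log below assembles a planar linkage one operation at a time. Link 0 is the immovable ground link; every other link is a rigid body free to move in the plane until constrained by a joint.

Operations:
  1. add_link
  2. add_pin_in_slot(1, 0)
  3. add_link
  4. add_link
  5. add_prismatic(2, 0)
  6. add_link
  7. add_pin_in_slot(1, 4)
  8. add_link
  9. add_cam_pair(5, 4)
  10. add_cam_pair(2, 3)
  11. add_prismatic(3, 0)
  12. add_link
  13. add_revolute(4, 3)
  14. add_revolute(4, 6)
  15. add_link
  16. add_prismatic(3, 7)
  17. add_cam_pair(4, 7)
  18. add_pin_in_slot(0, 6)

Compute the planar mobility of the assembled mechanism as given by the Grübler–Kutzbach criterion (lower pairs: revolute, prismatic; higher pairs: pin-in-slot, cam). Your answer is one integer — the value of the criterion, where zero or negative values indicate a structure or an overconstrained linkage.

M = 5

ground; <1,0,0>
#1 <2,0,0>
PS:1↔0 J2 <2,0,1>
#2 <3,0,1>
#3 <4,0,1>
P:2↔0 J1 <4,1,1>
#4 <5,1,1>
PS:1↔4 J2 <5,1,2>
#5 <6,1,2>
C:5↔4 J2 <6,1,3>
C:2↔3 J2 <6,1,4>
P:3↔0 J1 <6,2,4>
#6 <7,2,4>
R:4↔3 J1 <7,3,4>
R:4↔6 J1 <7,4,4>
#7 <8,4,4>
P:3↔7 J1 <8,5,4>
C:4↔7 J2 <8,5,5>
PS:0↔6 J2 <8,5,6>
3×7 − 2×5 − 1×6 = 5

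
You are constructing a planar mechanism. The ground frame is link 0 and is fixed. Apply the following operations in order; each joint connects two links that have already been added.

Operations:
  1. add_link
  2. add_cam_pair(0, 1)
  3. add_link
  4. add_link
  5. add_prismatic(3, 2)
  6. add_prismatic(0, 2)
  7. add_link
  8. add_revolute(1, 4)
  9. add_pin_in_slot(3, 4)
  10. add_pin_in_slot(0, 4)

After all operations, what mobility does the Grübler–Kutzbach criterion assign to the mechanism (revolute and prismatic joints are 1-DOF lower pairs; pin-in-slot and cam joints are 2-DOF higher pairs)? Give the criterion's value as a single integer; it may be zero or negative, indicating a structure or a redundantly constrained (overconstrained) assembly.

(L,J1,J2)=(1,0,0); link0 fixed
link1: (2,0,0)
C 0-1 [J2]: (2,0,1)
link2: (3,0,1)
link3: (4,0,1)
P 3-2 [J1]: (4,1,1)
P 0-2 [J1]: (4,2,1)
link4: (5,2,1)
R 1-4 [J1]: (5,3,1)
PS 3-4 [J2]: (5,3,2)
PS 0-4 [J2]: (5,3,3)
Grübler: 3·4 − 2·3 − 3 = 3

M = 3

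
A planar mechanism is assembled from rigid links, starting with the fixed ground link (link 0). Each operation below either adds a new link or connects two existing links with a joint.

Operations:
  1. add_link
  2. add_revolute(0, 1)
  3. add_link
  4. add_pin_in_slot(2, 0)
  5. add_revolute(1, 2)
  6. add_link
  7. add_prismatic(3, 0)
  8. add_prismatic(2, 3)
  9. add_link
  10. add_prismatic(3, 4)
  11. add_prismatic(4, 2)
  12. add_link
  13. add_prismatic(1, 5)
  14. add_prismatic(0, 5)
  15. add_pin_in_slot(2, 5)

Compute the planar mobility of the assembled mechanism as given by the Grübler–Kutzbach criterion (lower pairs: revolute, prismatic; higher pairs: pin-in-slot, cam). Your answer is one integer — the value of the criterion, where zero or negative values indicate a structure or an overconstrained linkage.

[1;0;0] (link 0 is ground)
L+ [2;0;0]
R(0,1)∈J1 [2;1;0]
L+ [3;1;0]
PS(2,0)∈J2 [3;1;1]
R(1,2)∈J1 [3;2;1]
L+ [4;2;1]
P(3,0)∈J1 [4;3;1]
P(2,3)∈J1 [4;4;1]
L+ [5;4;1]
P(3,4)∈J1 [5;5;1]
P(4,2)∈J1 [5;6;1]
L+ [6;6;1]
P(1,5)∈J1 [6;7;1]
P(0,5)∈J1 [6;8;1]
PS(2,5)∈J2 [6;8;2]
mobility = 15 − 16 − 2 = -3

M = -3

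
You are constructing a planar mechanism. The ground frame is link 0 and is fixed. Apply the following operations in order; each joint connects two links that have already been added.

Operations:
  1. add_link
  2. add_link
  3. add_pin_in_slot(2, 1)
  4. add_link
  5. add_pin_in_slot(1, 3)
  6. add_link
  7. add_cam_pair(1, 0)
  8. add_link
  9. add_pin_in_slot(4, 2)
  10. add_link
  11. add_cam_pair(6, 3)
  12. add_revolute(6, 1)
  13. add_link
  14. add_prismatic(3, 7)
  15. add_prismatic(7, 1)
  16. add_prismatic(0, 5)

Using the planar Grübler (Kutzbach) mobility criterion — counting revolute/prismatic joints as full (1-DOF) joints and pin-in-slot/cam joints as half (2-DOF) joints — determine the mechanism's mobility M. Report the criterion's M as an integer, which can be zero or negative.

M = 8

[1;0;0] (link 0 is ground)
L+ [2;0;0]
L+ [3;0;0]
PS(2,1)∈J2 [3;0;1]
L+ [4;0;1]
PS(1,3)∈J2 [4;0;2]
L+ [5;0;2]
C(1,0)∈J2 [5;0;3]
L+ [6;0;3]
PS(4,2)∈J2 [6;0;4]
L+ [7;0;4]
C(6,3)∈J2 [7;0;5]
R(6,1)∈J1 [7;1;5]
L+ [8;1;5]
P(3,7)∈J1 [8;2;5]
P(7,1)∈J1 [8;3;5]
P(0,5)∈J1 [8;4;5]
mobility = 21 − 8 − 5 = 8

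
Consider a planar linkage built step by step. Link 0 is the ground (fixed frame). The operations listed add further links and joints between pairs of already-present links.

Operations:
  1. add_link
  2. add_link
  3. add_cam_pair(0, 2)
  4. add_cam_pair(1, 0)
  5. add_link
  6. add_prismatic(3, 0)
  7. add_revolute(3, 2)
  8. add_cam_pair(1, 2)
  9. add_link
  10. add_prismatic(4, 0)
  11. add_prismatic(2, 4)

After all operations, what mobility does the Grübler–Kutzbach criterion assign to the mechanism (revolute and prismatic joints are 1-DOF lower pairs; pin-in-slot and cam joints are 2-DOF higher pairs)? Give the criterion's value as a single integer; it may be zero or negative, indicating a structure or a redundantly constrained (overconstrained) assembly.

link 0 = ground. State L|J1|J2 = 1|0|0
+link1  2|0|0
+link2  3|0|0
C(0,2) f=2→J2  3|0|1
C(1,0) f=2→J2  3|0|2
+link3  4|0|2
P(3,0) f=1→J1  4|1|2
R(3,2) f=1→J1  4|2|2
C(1,2) f=2→J2  4|2|3
+link4  5|2|3
P(4,0) f=1→J1  5|3|3
P(2,4) f=1→J1  5|4|3
M = 3(5−1)−2·4−3 = 12−8−3 = 1

M = 1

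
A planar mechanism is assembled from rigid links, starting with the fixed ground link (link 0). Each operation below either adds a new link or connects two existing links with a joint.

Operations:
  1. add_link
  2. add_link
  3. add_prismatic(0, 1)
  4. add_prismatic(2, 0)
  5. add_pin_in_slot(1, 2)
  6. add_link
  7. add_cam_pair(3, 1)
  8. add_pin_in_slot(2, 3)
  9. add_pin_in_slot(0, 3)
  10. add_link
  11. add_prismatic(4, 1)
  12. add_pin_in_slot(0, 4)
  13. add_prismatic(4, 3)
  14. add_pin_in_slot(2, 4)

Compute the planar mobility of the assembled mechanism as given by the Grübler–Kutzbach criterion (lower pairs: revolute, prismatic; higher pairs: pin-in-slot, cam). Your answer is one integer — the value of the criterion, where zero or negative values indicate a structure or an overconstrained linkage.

link 0 = ground. State L|J1|J2 = 1|0|0
+link1  2|0|0
+link2  3|0|0
P(0,1) f=1→J1  3|1|0
P(2,0) f=1→J1  3|2|0
PS(1,2) f=2→J2  3|2|1
+link3  4|2|1
C(3,1) f=2→J2  4|2|2
PS(2,3) f=2→J2  4|2|3
PS(0,3) f=2→J2  4|2|4
+link4  5|2|4
P(4,1) f=1→J1  5|3|4
PS(0,4) f=2→J2  5|3|5
P(4,3) f=1→J1  5|4|5
PS(2,4) f=2→J2  5|4|6
M = 3(5−1)−2·4−6 = 12−8−6 = -2

M = -2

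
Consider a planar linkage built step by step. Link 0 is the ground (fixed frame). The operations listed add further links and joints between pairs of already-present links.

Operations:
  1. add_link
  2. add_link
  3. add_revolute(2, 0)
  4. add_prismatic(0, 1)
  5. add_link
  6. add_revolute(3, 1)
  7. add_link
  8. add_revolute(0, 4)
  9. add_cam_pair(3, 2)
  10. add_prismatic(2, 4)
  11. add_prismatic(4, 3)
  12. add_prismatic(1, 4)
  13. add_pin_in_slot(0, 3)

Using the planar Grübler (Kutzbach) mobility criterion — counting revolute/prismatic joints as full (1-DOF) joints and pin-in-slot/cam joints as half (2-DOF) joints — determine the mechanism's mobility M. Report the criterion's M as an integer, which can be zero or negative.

M = -4

link 0 = ground. State L|J1|J2 = 1|0|0
+link1  2|0|0
+link2  3|0|0
R(2,0) f=1→J1  3|1|0
P(0,1) f=1→J1  3|2|0
+link3  4|2|0
R(3,1) f=1→J1  4|3|0
+link4  5|3|0
R(0,4) f=1→J1  5|4|0
C(3,2) f=2→J2  5|4|1
P(2,4) f=1→J1  5|5|1
P(4,3) f=1→J1  5|6|1
P(1,4) f=1→J1  5|7|1
PS(0,3) f=2→J2  5|7|2
M = 3(5−1)−2·7−2 = 12−14−2 = -4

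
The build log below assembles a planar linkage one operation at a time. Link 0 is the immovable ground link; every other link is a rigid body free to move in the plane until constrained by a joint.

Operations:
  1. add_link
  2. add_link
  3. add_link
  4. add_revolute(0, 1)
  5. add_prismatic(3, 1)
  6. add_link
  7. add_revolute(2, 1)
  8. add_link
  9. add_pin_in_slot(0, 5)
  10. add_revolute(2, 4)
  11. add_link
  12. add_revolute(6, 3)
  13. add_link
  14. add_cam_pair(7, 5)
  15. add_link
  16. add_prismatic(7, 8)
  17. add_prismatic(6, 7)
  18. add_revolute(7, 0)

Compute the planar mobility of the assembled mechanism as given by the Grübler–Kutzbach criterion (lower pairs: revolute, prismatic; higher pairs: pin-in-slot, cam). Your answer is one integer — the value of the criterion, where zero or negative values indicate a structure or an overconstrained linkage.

(L,J1,J2)=(1,0,0); link0 fixed
link1: (2,0,0)
link2: (3,0,0)
link3: (4,0,0)
R 0-1 [J1]: (4,1,0)
P 3-1 [J1]: (4,2,0)
link4: (5,2,0)
R 2-1 [J1]: (5,3,0)
link5: (6,3,0)
PS 0-5 [J2]: (6,3,1)
R 2-4 [J1]: (6,4,1)
link6: (7,4,1)
R 6-3 [J1]: (7,5,1)
link7: (8,5,1)
C 7-5 [J2]: (8,5,2)
link8: (9,5,2)
P 7-8 [J1]: (9,6,2)
P 6-7 [J1]: (9,7,2)
R 7-0 [J1]: (9,8,2)
Grübler: 3·8 − 2·8 − 2 = 6

M = 6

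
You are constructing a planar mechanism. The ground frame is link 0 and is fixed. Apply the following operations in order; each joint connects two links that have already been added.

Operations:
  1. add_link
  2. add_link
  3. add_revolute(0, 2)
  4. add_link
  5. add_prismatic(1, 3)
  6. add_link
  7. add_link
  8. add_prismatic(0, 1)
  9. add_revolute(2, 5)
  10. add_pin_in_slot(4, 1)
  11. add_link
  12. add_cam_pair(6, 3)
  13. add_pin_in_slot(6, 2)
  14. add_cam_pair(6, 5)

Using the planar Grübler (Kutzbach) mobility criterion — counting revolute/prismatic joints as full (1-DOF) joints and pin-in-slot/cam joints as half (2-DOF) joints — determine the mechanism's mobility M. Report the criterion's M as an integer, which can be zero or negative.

L=1 J1=0 J2=0
add link → L=2 J1=0 J2=0
add link → L=3 J1=0 J2=0
R@0,2 dof=1 J1 → L=3 J1=1 J2=0
add link → L=4 J1=1 J2=0
P@1,3 dof=1 J1 → L=4 J1=2 J2=0
add link → L=5 J1=2 J2=0
add link → L=6 J1=2 J2=0
P@0,1 dof=1 J1 → L=6 J1=3 J2=0
R@2,5 dof=1 J1 → L=6 J1=4 J2=0
PS@4,1 dof=2 J2 → L=6 J1=4 J2=1
add link → L=7 J1=4 J2=1
C@6,3 dof=2 J2 → L=7 J1=4 J2=2
PS@6,2 dof=2 J2 → L=7 J1=4 J2=3
C@6,5 dof=2 J2 → L=7 J1=4 J2=4
M=3(L−1)−2J1−J2=3·6−2·4−4=6

M = 6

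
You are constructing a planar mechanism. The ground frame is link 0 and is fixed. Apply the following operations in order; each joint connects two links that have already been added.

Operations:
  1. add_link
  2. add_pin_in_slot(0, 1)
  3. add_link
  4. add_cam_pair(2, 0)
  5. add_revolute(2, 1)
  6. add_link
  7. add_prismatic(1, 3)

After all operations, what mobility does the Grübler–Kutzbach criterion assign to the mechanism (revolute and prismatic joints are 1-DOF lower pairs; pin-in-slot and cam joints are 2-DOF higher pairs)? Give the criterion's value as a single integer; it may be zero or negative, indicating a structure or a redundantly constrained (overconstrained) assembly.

M = 3

link 0 = ground. State L|J1|J2 = 1|0|0
+link1  2|0|0
PS(0,1) f=2→J2  2|0|1
+link2  3|0|1
C(2,0) f=2→J2  3|0|2
R(2,1) f=1→J1  3|1|2
+link3  4|1|2
P(1,3) f=1→J1  4|2|2
M = 3(4−1)−2·2−2 = 9−4−2 = 3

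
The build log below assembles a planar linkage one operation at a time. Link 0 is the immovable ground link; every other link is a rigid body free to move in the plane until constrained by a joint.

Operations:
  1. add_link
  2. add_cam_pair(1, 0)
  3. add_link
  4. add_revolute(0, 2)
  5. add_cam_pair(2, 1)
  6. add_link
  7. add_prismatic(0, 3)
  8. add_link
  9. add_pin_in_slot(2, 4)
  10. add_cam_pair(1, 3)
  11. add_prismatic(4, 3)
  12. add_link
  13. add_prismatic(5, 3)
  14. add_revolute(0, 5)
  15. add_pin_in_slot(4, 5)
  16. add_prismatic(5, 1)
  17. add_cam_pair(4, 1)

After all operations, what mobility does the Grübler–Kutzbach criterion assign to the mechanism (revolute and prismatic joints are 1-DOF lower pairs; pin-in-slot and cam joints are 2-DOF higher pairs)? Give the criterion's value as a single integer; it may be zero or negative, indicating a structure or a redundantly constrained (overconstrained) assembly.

link 0 = ground. State L|J1|J2 = 1|0|0
+link1  2|0|0
C(1,0) f=2→J2  2|0|1
+link2  3|0|1
R(0,2) f=1→J1  3|1|1
C(2,1) f=2→J2  3|1|2
+link3  4|1|2
P(0,3) f=1→J1  4|2|2
+link4  5|2|2
PS(2,4) f=2→J2  5|2|3
C(1,3) f=2→J2  5|2|4
P(4,3) f=1→J1  5|3|4
+link5  6|3|4
P(5,3) f=1→J1  6|4|4
R(0,5) f=1→J1  6|5|4
PS(4,5) f=2→J2  6|5|5
P(5,1) f=1→J1  6|6|5
C(4,1) f=2→J2  6|6|6
M = 3(6−1)−2·6−6 = 15−12−6 = -3

M = -3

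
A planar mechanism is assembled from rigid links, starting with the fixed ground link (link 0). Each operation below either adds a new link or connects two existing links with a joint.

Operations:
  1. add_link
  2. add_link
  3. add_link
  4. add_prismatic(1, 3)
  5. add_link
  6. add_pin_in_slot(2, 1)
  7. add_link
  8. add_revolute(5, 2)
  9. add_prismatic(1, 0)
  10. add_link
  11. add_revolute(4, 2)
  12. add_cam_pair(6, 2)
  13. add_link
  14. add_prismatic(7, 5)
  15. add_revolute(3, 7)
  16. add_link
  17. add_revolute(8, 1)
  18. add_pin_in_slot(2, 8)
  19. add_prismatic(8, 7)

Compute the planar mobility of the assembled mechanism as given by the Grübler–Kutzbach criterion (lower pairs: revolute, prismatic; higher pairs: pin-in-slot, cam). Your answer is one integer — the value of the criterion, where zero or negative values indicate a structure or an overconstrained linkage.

M = 5

link 0 = ground. State L|J1|J2 = 1|0|0
+link1  2|0|0
+link2  3|0|0
+link3  4|0|0
P(1,3) f=1→J1  4|1|0
+link4  5|1|0
PS(2,1) f=2→J2  5|1|1
+link5  6|1|1
R(5,2) f=1→J1  6|2|1
P(1,0) f=1→J1  6|3|1
+link6  7|3|1
R(4,2) f=1→J1  7|4|1
C(6,2) f=2→J2  7|4|2
+link7  8|4|2
P(7,5) f=1→J1  8|5|2
R(3,7) f=1→J1  8|6|2
+link8  9|6|2
R(8,1) f=1→J1  9|7|2
PS(2,8) f=2→J2  9|7|3
P(8,7) f=1→J1  9|8|3
M = 3(9−1)−2·8−3 = 24−16−3 = 5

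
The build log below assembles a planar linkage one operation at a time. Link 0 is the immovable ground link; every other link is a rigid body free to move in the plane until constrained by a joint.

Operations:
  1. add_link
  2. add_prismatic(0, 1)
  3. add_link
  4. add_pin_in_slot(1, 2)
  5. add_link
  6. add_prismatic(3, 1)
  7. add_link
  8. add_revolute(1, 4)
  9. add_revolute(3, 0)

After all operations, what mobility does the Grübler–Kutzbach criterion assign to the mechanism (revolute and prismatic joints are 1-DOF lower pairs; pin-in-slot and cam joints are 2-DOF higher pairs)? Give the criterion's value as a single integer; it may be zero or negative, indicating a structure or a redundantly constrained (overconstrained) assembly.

M = 3

L=1 J1=0 J2=0
add link → L=2 J1=0 J2=0
P@0,1 dof=1 J1 → L=2 J1=1 J2=0
add link → L=3 J1=1 J2=0
PS@1,2 dof=2 J2 → L=3 J1=1 J2=1
add link → L=4 J1=1 J2=1
P@3,1 dof=1 J1 → L=4 J1=2 J2=1
add link → L=5 J1=2 J2=1
R@1,4 dof=1 J1 → L=5 J1=3 J2=1
R@3,0 dof=1 J1 → L=5 J1=4 J2=1
M=3(L−1)−2J1−J2=3·4−2·4−1=3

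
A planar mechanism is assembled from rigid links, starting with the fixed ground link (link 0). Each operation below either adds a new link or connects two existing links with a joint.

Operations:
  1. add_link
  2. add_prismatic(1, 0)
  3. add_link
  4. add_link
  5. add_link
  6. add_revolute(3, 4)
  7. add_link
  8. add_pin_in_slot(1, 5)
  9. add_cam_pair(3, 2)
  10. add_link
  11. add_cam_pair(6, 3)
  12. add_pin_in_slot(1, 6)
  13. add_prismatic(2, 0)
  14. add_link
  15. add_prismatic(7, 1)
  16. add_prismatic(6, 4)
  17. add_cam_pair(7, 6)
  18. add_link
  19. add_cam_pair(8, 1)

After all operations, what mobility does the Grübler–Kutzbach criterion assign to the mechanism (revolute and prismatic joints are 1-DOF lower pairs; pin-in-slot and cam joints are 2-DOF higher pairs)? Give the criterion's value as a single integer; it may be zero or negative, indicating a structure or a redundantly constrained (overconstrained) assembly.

link 0 = ground. State L|J1|J2 = 1|0|0
+link1  2|0|0
P(1,0) f=1→J1  2|1|0
+link2  3|1|0
+link3  4|1|0
+link4  5|1|0
R(3,4) f=1→J1  5|2|0
+link5  6|2|0
PS(1,5) f=2→J2  6|2|1
C(3,2) f=2→J2  6|2|2
+link6  7|2|2
C(6,3) f=2→J2  7|2|3
PS(1,6) f=2→J2  7|2|4
P(2,0) f=1→J1  7|3|4
+link7  8|3|4
P(7,1) f=1→J1  8|4|4
P(6,4) f=1→J1  8|5|4
C(7,6) f=2→J2  8|5|5
+link8  9|5|5
C(8,1) f=2→J2  9|5|6
M = 3(9−1)−2·5−6 = 24−10−6 = 8

M = 8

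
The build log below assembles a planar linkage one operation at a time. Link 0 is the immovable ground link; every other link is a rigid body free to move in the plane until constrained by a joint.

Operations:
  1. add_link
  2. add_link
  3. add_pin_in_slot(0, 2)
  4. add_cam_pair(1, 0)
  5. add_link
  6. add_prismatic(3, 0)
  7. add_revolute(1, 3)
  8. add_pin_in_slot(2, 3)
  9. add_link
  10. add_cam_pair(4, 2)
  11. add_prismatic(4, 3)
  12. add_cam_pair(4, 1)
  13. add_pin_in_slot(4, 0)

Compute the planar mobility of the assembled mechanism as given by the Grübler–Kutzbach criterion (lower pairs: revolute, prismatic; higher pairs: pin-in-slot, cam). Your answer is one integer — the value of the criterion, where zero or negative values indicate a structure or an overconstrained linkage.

L=1 J1=0 J2=0
add link → L=2 J1=0 J2=0
add link → L=3 J1=0 J2=0
PS@0,2 dof=2 J2 → L=3 J1=0 J2=1
C@1,0 dof=2 J2 → L=3 J1=0 J2=2
add link → L=4 J1=0 J2=2
P@3,0 dof=1 J1 → L=4 J1=1 J2=2
R@1,3 dof=1 J1 → L=4 J1=2 J2=2
PS@2,3 dof=2 J2 → L=4 J1=2 J2=3
add link → L=5 J1=2 J2=3
C@4,2 dof=2 J2 → L=5 J1=2 J2=4
P@4,3 dof=1 J1 → L=5 J1=3 J2=4
C@4,1 dof=2 J2 → L=5 J1=3 J2=5
PS@4,0 dof=2 J2 → L=5 J1=3 J2=6
M=3(L−1)−2J1−J2=3·4−2·3−6=0

M = 0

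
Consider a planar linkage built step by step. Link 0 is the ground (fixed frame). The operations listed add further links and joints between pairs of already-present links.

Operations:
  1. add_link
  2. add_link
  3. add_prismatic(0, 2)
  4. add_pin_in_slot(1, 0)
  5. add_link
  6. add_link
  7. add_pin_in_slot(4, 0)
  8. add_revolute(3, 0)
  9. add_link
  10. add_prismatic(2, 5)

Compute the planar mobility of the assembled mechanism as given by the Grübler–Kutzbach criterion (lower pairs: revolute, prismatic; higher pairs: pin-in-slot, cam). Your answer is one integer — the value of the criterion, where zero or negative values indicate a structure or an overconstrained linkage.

M = 7

[1;0;0] (link 0 is ground)
L+ [2;0;0]
L+ [3;0;0]
P(0,2)∈J1 [3;1;0]
PS(1,0)∈J2 [3;1;1]
L+ [4;1;1]
L+ [5;1;1]
PS(4,0)∈J2 [5;1;2]
R(3,0)∈J1 [5;2;2]
L+ [6;2;2]
P(2,5)∈J1 [6;3;2]
mobility = 15 − 6 − 2 = 7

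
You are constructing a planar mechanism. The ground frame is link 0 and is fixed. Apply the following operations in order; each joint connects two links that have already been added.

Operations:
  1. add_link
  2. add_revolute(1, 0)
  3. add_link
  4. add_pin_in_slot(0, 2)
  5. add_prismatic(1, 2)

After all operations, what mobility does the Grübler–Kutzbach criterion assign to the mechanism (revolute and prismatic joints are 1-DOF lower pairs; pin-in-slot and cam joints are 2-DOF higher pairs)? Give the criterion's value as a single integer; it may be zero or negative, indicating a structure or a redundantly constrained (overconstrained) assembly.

M = 1

link 0 = ground. State L|J1|J2 = 1|0|0
+link1  2|0|0
R(1,0) f=1→J1  2|1|0
+link2  3|1|0
PS(0,2) f=2→J2  3|1|1
P(1,2) f=1→J1  3|2|1
M = 3(3−1)−2·2−1 = 6−4−1 = 1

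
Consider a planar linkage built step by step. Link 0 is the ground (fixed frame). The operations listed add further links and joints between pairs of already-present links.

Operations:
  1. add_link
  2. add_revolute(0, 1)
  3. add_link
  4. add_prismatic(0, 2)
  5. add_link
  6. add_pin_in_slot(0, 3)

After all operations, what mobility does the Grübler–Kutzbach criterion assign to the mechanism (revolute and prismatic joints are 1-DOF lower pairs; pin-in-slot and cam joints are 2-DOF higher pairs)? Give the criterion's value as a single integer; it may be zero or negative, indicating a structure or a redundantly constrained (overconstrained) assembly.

M = 4

ground; <1,0,0>
#1 <2,0,0>
R:0↔1 J1 <2,1,0>
#2 <3,1,0>
P:0↔2 J1 <3,2,0>
#3 <4,2,0>
PS:0↔3 J2 <4,2,1>
3×3 − 2×2 − 1×1 = 4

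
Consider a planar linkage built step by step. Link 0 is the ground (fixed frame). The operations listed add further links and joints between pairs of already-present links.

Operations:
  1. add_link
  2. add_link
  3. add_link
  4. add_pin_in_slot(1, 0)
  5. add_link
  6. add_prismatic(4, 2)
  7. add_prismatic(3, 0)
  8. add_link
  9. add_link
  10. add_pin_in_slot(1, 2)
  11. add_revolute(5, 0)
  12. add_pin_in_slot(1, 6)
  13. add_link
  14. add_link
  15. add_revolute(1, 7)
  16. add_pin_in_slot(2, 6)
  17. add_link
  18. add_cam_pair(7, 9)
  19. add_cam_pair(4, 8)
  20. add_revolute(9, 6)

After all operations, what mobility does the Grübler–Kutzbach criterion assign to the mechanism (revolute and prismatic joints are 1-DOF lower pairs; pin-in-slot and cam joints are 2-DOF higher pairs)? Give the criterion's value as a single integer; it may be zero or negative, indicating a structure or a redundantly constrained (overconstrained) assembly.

[1;0;0] (link 0 is ground)
L+ [2;0;0]
L+ [3;0;0]
L+ [4;0;0]
PS(1,0)∈J2 [4;0;1]
L+ [5;0;1]
P(4,2)∈J1 [5;1;1]
P(3,0)∈J1 [5;2;1]
L+ [6;2;1]
L+ [7;2;1]
PS(1,2)∈J2 [7;2;2]
R(5,0)∈J1 [7;3;2]
PS(1,6)∈J2 [7;3;3]
L+ [8;3;3]
L+ [9;3;3]
R(1,7)∈J1 [9;4;3]
PS(2,6)∈J2 [9;4;4]
L+ [10;4;4]
C(7,9)∈J2 [10;4;5]
C(4,8)∈J2 [10;4;6]
R(9,6)∈J1 [10;5;6]
mobility = 27 − 10 − 6 = 11

M = 11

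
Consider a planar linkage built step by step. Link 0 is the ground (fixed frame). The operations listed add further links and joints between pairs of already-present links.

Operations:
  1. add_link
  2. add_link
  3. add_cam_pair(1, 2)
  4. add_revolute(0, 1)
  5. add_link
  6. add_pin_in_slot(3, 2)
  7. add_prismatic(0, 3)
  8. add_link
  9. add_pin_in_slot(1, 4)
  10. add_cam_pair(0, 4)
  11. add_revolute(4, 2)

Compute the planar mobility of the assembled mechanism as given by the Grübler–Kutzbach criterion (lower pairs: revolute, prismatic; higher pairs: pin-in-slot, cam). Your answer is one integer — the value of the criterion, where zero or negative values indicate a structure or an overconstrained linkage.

ground; <1,0,0>
#1 <2,0,0>
#2 <3,0,0>
C:1↔2 J2 <3,0,1>
R:0↔1 J1 <3,1,1>
#3 <4,1,1>
PS:3↔2 J2 <4,1,2>
P:0↔3 J1 <4,2,2>
#4 <5,2,2>
PS:1↔4 J2 <5,2,3>
C:0↔4 J2 <5,2,4>
R:4↔2 J1 <5,3,4>
3×4 − 2×3 − 1×4 = 2

M = 2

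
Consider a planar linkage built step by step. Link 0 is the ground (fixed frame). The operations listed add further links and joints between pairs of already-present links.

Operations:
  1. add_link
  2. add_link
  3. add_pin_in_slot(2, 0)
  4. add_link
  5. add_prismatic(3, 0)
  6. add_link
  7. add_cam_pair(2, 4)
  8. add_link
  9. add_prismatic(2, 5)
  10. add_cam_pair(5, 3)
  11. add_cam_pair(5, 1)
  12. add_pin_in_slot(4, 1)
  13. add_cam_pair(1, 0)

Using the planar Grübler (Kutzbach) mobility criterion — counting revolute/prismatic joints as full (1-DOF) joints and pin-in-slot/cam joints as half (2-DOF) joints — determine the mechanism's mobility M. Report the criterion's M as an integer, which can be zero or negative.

M = 5

link 0 = ground. State L|J1|J2 = 1|0|0
+link1  2|0|0
+link2  3|0|0
PS(2,0) f=2→J2  3|0|1
+link3  4|0|1
P(3,0) f=1→J1  4|1|1
+link4  5|1|1
C(2,4) f=2→J2  5|1|2
+link5  6|1|2
P(2,5) f=1→J1  6|2|2
C(5,3) f=2→J2  6|2|3
C(5,1) f=2→J2  6|2|4
PS(4,1) f=2→J2  6|2|5
C(1,0) f=2→J2  6|2|6
M = 3(6−1)−2·2−6 = 15−4−6 = 5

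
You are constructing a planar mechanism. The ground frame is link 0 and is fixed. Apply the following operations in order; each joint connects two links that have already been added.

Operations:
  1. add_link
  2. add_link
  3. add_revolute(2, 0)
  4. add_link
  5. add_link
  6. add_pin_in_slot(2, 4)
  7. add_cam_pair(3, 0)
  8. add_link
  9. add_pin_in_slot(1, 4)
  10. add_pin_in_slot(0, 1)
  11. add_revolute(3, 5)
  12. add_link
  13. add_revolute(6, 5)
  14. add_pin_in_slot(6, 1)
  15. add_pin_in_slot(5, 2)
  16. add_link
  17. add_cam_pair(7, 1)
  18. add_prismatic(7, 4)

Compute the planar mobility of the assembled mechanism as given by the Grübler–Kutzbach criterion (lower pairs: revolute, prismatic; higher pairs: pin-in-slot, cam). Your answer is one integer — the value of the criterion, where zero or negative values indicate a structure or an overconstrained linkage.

ground; <1,0,0>
#1 <2,0,0>
#2 <3,0,0>
R:2↔0 J1 <3,1,0>
#3 <4,1,0>
#4 <5,1,0>
PS:2↔4 J2 <5,1,1>
C:3↔0 J2 <5,1,2>
#5 <6,1,2>
PS:1↔4 J2 <6,1,3>
PS:0↔1 J2 <6,1,4>
R:3↔5 J1 <6,2,4>
#6 <7,2,4>
R:6↔5 J1 <7,3,4>
PS:6↔1 J2 <7,3,5>
PS:5↔2 J2 <7,3,6>
#7 <8,3,6>
C:7↔1 J2 <8,3,7>
P:7↔4 J1 <8,4,7>
3×7 − 2×4 − 1×7 = 6

M = 6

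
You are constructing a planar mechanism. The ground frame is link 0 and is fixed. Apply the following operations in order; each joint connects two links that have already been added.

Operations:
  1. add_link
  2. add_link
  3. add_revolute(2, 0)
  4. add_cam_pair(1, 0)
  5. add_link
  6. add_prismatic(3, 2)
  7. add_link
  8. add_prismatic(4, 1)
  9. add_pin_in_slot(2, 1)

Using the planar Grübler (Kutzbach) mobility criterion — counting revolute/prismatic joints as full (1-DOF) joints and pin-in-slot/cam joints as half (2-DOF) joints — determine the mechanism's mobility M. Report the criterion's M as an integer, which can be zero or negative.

link 0 = ground. State L|J1|J2 = 1|0|0
+link1  2|0|0
+link2  3|0|0
R(2,0) f=1→J1  3|1|0
C(1,0) f=2→J2  3|1|1
+link3  4|1|1
P(3,2) f=1→J1  4|2|1
+link4  5|2|1
P(4,1) f=1→J1  5|3|1
PS(2,1) f=2→J2  5|3|2
M = 3(5−1)−2·3−2 = 12−6−2 = 4

M = 4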